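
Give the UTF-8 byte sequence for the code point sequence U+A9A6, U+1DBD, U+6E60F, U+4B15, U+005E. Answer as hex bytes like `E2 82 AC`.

EA A6 A6 E1 B6 BD F1 AE 98 8F E4 AC 95 5E

U+A9A6: 3-byte form → EA A6 A6.
U+1DBD: 3-byte form → E1 B6 BD.
U+6E60F: 4-byte form → F1 AE 98 8F.
U+4B15: 3-byte form → E4 AC 95.
U+005E: 1-byte form → 5E.
Concatenated (14 bytes): EA A6 A6 E1 B6 BD F1 AE 98 8F E4 AC 95 5E.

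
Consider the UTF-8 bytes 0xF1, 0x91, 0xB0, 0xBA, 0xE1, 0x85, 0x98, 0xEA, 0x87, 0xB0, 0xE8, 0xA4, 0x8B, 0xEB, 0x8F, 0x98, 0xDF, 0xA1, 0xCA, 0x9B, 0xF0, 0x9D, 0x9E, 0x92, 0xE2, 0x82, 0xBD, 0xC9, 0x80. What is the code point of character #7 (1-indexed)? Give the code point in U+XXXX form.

U+029B

Offset 0: leading byte 0xF1 = 11110001 → 4-byte char #1 = F1 91 B0 BA.
Offset 4: leading byte 0xE1 = 11100001 → 3-byte char #2 = E1 85 98.
Offset 7: leading byte 0xEA = 11101010 → 3-byte char #3 = EA 87 B0.
Offset 10: leading byte 0xE8 = 11101000 → 3-byte char #4 = E8 A4 8B.
Offset 13: leading byte 0xEB = 11101011 → 3-byte char #5 = EB 8F 98.
Offset 16: leading byte 0xDF = 11011111 → 2-byte char #6 = DF A1.
Offset 18: leading byte 0xCA = 11001010 → 2-byte char #7 = CA 9B.
Leading byte 0xCA = 11001010 matches 110xxxxx → 2-byte sequence.
Byte 1: 0xCA = 11001010, payload 01010 (5 bits).
Byte 2: 0x9B = 10011011 (10xxxxxx ✓), payload 011011.
Concatenate: 01010011011 = 0x29B (11 bits → U+029B).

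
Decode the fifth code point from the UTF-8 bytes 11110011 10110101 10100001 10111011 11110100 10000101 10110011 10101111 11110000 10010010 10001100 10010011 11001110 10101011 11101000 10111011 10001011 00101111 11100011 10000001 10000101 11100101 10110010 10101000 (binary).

Offset 0: leading byte 0xF3 = 11110011 → 4-byte char #1 = F3 B5 A1 BB.
Offset 4: leading byte 0xF4 = 11110100 → 4-byte char #2 = F4 85 B3 AF.
Offset 8: leading byte 0xF0 = 11110000 → 4-byte char #3 = F0 92 8C 93.
Offset 12: leading byte 0xCE = 11001110 → 2-byte char #4 = CE AB.
Offset 14: leading byte 0xE8 = 11101000 → 3-byte char #5 = E8 BB 8B.
Leading byte 0xE8 = 11101000 matches 1110xxxx → 3-byte sequence.
Byte 1: 0xE8 = 11101000, payload 1000 (4 bits).
Byte 2: 0xBB = 10111011 (10xxxxxx ✓), payload 111011.
Byte 3: 0x8B = 10001011 (10xxxxxx ✓), payload 001011.
Concatenate: 1000111011001011 = 0x8ECB (16 bits → U+8ECB).

U+8ECB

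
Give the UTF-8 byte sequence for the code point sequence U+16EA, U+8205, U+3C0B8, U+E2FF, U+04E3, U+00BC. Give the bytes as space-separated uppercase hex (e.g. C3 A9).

U+16EA: 3-byte form → E1 9B AA.
U+8205: 3-byte form → E8 88 85.
U+3C0B8: 4-byte form → F0 BC 82 B8.
U+E2FF: 3-byte form → EE 8B BF.
U+04E3: 2-byte form → D3 A3.
U+00BC: 2-byte form → C2 BC.
Concatenated (17 bytes): E1 9B AA E8 88 85 F0 BC 82 B8 EE 8B BF D3 A3 C2 BC.

E1 9B AA E8 88 85 F0 BC 82 B8 EE 8B BF D3 A3 C2 BC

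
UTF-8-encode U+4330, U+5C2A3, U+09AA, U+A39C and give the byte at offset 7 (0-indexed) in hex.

U+4330 → 3-byte form E4 8C B0 at offsets 0–2.
U+5C2A3 → 4-byte form F1 9C 8A A3 at offsets 3–6.
U+09AA → 3-byte form E0 A6 AA at offsets 7–9.
Offset 7 falls in char 3's range; it's byte 1 of E0 A6 AA = 0xE0.

0xE0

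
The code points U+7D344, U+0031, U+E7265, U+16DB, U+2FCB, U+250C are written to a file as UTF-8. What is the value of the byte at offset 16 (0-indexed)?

0x94

U+7D344 → 4-byte form F1 BD 8D 84 at offsets 0–3.
U+0031 → 1-byte form 31 at offsets 4–4.
U+E7265 → 4-byte form F3 A7 89 A5 at offsets 5–8.
U+16DB → 3-byte form E1 9B 9B at offsets 9–11.
U+2FCB → 3-byte form E2 BF 8B at offsets 12–14.
U+250C → 3-byte form E2 94 8C at offsets 15–17.
Offset 16 falls in char 6's range; it's byte 2 of E2 94 8C = 0x94.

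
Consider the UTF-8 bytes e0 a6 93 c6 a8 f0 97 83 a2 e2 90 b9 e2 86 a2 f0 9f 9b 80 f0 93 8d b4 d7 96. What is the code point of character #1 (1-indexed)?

U+0993

Offset 0: leading byte 0xE0 = 11100000 → 3-byte char #1 = E0 A6 93.
Leading byte 0xE0 = 11100000 matches 1110xxxx → 3-byte sequence.
Byte 1: 0xE0 = 11100000, payload 0000 (4 bits).
Byte 2: 0xA6 = 10100110 (10xxxxxx ✓), payload 100110.
Byte 3: 0x93 = 10010011 (10xxxxxx ✓), payload 010011.
Concatenate: 0000100110010011 = 0x993 (16 bits → U+0993).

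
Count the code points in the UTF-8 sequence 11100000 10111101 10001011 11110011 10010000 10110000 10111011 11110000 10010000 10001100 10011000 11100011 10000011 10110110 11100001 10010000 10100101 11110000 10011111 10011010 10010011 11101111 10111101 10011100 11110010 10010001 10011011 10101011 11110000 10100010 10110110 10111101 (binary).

Byte at offset 0: 0xE0 = 11100000 → 3-byte char (#1). Advance 3.
Byte at offset 3: 0xF3 = 11110011 → 4-byte char (#2). Advance 4.
Byte at offset 7: 0xF0 = 11110000 → 4-byte char (#3). Advance 4.
Byte at offset 11: 0xE3 = 11100011 → 3-byte char (#4). Advance 3.
Byte at offset 14: 0xE1 = 11100001 → 3-byte char (#5). Advance 3.
Byte at offset 17: 0xF0 = 11110000 → 4-byte char (#6). Advance 4.
Byte at offset 21: 0xEF = 11101111 → 3-byte char (#7). Advance 3.
Byte at offset 24: 0xF2 = 11110010 → 4-byte char (#8). Advance 4.
Byte at offset 28: 0xF0 = 11110000 → 4-byte char (#9). Advance 4.
Reached end at offset 32 after 9 code points.

9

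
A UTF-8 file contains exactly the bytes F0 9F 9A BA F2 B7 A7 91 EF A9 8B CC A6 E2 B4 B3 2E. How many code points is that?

Byte at offset 0: 0xF0 = 11110000 → 4-byte char (#1). Advance 4.
Byte at offset 4: 0xF2 = 11110010 → 4-byte char (#2). Advance 4.
Byte at offset 8: 0xEF = 11101111 → 3-byte char (#3). Advance 3.
Byte at offset 11: 0xCC = 11001100 → 2-byte char (#4). Advance 2.
Byte at offset 13: 0xE2 = 11100010 → 3-byte char (#5). Advance 3.
Byte at offset 16: 0x2E = 00101110 → 1-byte char (#6). Advance 1.
Reached end at offset 17 after 6 code points.

6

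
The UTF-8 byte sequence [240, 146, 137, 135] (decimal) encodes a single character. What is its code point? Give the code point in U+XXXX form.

U+12247

Leading byte 0xF0 = 11110000 matches 11110xxx → 4-byte sequence.
Byte 1: 0xF0 = 11110000, payload 000 (3 bits).
Byte 2: 0x92 = 10010010 (10xxxxxx ✓), payload 010010.
Byte 3: 0x89 = 10001001 (10xxxxxx ✓), payload 001001.
Byte 4: 0x87 = 10000111 (10xxxxxx ✓), payload 000111.
Concatenate: 000010010001001000111 = 0x12247 (21 bits → U+12247).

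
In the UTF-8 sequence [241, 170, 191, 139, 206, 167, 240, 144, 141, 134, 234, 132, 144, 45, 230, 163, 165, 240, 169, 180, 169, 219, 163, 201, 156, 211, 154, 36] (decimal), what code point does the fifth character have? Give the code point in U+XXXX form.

U+002D

Offset 0: leading byte 0xF1 = 11110001 → 4-byte char #1 = F1 AA BF 8B.
Offset 4: leading byte 0xCE = 11001110 → 2-byte char #2 = CE A7.
Offset 6: leading byte 0xF0 = 11110000 → 4-byte char #3 = F0 90 8D 86.
Offset 10: leading byte 0xEA = 11101010 → 3-byte char #4 = EA 84 90.
Offset 13: leading byte 0x2D = 00101101 → 1-byte char #5 = 2D.
Leading byte 0x2D = 00101101 matches 0xxxxxxx → 1-byte sequence.
Byte 1: 0x2D = 00101101, payload 0101101 (7 bits).
Concatenate: 0101101 = 0x2D (7 bits → U+002D).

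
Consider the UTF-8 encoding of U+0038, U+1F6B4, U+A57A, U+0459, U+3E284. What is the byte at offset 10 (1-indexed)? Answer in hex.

0x99

1-indexed offset 10 is 0-indexed offset 9.
U+0038 → 1-byte form 38 at offsets 0–0.
U+1F6B4 → 4-byte form F0 9F 9A B4 at offsets 1–4.
U+A57A → 3-byte form EA 95 BA at offsets 5–7.
U+0459 → 2-byte form D1 99 at offsets 8–9.
Offset 9 falls in char 4's range; it's byte 2 of D1 99 = 0x99.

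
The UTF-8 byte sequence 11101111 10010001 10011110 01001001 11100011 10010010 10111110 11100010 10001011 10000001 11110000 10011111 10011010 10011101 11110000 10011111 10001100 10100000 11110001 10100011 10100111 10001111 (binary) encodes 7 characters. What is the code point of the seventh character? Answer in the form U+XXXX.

Offset 0: leading byte 0xEF = 11101111 → 3-byte char #1 = EF 91 9E.
Offset 3: leading byte 0x49 = 01001001 → 1-byte char #2 = 49.
Offset 4: leading byte 0xE3 = 11100011 → 3-byte char #3 = E3 92 BE.
Offset 7: leading byte 0xE2 = 11100010 → 3-byte char #4 = E2 8B 81.
Offset 10: leading byte 0xF0 = 11110000 → 4-byte char #5 = F0 9F 9A 9D.
Offset 14: leading byte 0xF0 = 11110000 → 4-byte char #6 = F0 9F 8C A0.
Offset 18: leading byte 0xF1 = 11110001 → 4-byte char #7 = F1 A3 A7 8F.
Leading byte 0xF1 = 11110001 matches 11110xxx → 4-byte sequence.
Byte 1: 0xF1 = 11110001, payload 001 (3 bits).
Byte 2: 0xA3 = 10100011 (10xxxxxx ✓), payload 100011.
Byte 3: 0xA7 = 10100111 (10xxxxxx ✓), payload 100111.
Byte 4: 0x8F = 10001111 (10xxxxxx ✓), payload 001111.
Concatenate: 001100011100111001111 = 0x639CF (21 bits → U+639CF).

U+639CF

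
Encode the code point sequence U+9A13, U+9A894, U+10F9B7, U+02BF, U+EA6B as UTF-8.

U+9A13: 3-byte form → E9 A8 93.
U+9A894: 4-byte form → F2 9A A2 94.
U+10F9B7: 4-byte form → F4 8F A6 B7.
U+02BF: 2-byte form → CA BF.
U+EA6B: 3-byte form → EE A9 AB.
Concatenated (16 bytes): E9 A8 93 F2 9A A2 94 F4 8F A6 B7 CA BF EE A9 AB.

E9 A8 93 F2 9A A2 94 F4 8F A6 B7 CA BF EE A9 AB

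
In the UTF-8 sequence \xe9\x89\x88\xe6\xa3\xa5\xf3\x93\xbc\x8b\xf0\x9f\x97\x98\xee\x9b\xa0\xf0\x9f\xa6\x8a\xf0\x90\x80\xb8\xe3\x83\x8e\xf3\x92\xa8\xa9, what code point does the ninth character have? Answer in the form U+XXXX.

Offset 0: leading byte 0xE9 = 11101001 → 3-byte char #1 = E9 89 88.
Offset 3: leading byte 0xE6 = 11100110 → 3-byte char #2 = E6 A3 A5.
Offset 6: leading byte 0xF3 = 11110011 → 4-byte char #3 = F3 93 BC 8B.
Offset 10: leading byte 0xF0 = 11110000 → 4-byte char #4 = F0 9F 97 98.
Offset 14: leading byte 0xEE = 11101110 → 3-byte char #5 = EE 9B A0.
Offset 17: leading byte 0xF0 = 11110000 → 4-byte char #6 = F0 9F A6 8A.
Offset 21: leading byte 0xF0 = 11110000 → 4-byte char #7 = F0 90 80 B8.
Offset 25: leading byte 0xE3 = 11100011 → 3-byte char #8 = E3 83 8E.
Offset 28: leading byte 0xF3 = 11110011 → 4-byte char #9 = F3 92 A8 A9.
Leading byte 0xF3 = 11110011 matches 11110xxx → 4-byte sequence.
Byte 1: 0xF3 = 11110011, payload 011 (3 bits).
Byte 2: 0x92 = 10010010 (10xxxxxx ✓), payload 010010.
Byte 3: 0xA8 = 10101000 (10xxxxxx ✓), payload 101000.
Byte 4: 0xA9 = 10101001 (10xxxxxx ✓), payload 101001.
Concatenate: 011010010101000101001 = 0xD2A29 (21 bits → U+D2A29).

U+D2A29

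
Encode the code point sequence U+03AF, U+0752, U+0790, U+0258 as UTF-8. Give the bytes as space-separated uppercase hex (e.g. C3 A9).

CE AF DD 92 DE 90 C9 98

U+03AF: 2-byte form → CE AF.
U+0752: 2-byte form → DD 92.
U+0790: 2-byte form → DE 90.
U+0258: 2-byte form → C9 98.
Concatenated (8 bytes): CE AF DD 92 DE 90 C9 98.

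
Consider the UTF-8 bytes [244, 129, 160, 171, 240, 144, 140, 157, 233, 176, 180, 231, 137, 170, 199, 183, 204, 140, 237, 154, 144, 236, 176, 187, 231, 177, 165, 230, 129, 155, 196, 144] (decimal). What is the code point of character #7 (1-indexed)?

U+D690

Offset 0: leading byte 0xF4 = 11110100 → 4-byte char #1 = F4 81 A0 AB.
Offset 4: leading byte 0xF0 = 11110000 → 4-byte char #2 = F0 90 8C 9D.
Offset 8: leading byte 0xE9 = 11101001 → 3-byte char #3 = E9 B0 B4.
Offset 11: leading byte 0xE7 = 11100111 → 3-byte char #4 = E7 89 AA.
Offset 14: leading byte 0xC7 = 11000111 → 2-byte char #5 = C7 B7.
Offset 16: leading byte 0xCC = 11001100 → 2-byte char #6 = CC 8C.
Offset 18: leading byte 0xED = 11101101 → 3-byte char #7 = ED 9A 90.
Leading byte 0xED = 11101101 matches 1110xxxx → 3-byte sequence.
Byte 1: 0xED = 11101101, payload 1101 (4 bits).
Byte 2: 0x9A = 10011010 (10xxxxxx ✓), payload 011010.
Byte 3: 0x90 = 10010000 (10xxxxxx ✓), payload 010000.
Concatenate: 1101011010010000 = 0xD690 (16 bits → U+D690).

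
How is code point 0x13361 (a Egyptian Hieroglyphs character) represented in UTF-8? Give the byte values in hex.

U+13361 = 0x13361 = 78689 decimal. In range U+10000–U+10FFFF → 4-byte form: 11110xxx 10xxxxxx 10xxxxxx 10xxxxxx.
Binary (21 bits): 000010011001101100001.
Split 3+6+6+6: 000 | 010011 | 001101 | 100001.
Byte 1: 11110000 = 0xF0.
Byte 2: 10010011 = 0x93.
Byte 3: 10001101 = 0x8D.
Byte 4: 10100001 = 0xA1.

F0 93 8D A1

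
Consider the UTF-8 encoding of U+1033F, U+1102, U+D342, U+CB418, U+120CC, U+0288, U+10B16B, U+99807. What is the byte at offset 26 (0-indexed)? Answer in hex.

U+1033F → 4-byte form F0 90 8C BF at offsets 0–3.
U+1102 → 3-byte form E1 84 82 at offsets 4–6.
U+D342 → 3-byte form ED 8D 82 at offsets 7–9.
U+CB418 → 4-byte form F3 8B 90 98 at offsets 10–13.
U+120CC → 4-byte form F0 92 83 8C at offsets 14–17.
U+0288 → 2-byte form CA 88 at offsets 18–19.
U+10B16B → 4-byte form F4 8B 85 AB at offsets 20–23.
U+99807 → 4-byte form F2 99 A0 87 at offsets 24–27.
Offset 26 falls in char 8's range; it's byte 3 of F2 99 A0 87 = 0xA0.

0xA0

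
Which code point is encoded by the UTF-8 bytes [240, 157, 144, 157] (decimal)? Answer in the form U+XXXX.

Leading byte 0xF0 = 11110000 matches 11110xxx → 4-byte sequence.
Byte 1: 0xF0 = 11110000, payload 000 (3 bits).
Byte 2: 0x9D = 10011101 (10xxxxxx ✓), payload 011101.
Byte 3: 0x90 = 10010000 (10xxxxxx ✓), payload 010000.
Byte 4: 0x9D = 10011101 (10xxxxxx ✓), payload 011101.
Concatenate: 000011101010000011101 = 0x1D41D (21 bits → U+1D41D).

U+1D41D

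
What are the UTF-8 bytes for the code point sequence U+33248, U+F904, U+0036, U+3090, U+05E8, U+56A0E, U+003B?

U+33248: 4-byte form → F0 B3 89 88.
U+F904: 3-byte form → EF A4 84.
U+0036: 1-byte form → 36.
U+3090: 3-byte form → E3 82 90.
U+05E8: 2-byte form → D7 A8.
U+56A0E: 4-byte form → F1 96 A8 8E.
U+003B: 1-byte form → 3B.
Concatenated (18 bytes): F0 B3 89 88 EF A4 84 36 E3 82 90 D7 A8 F1 96 A8 8E 3B.

F0 B3 89 88 EF A4 84 36 E3 82 90 D7 A8 F1 96 A8 8E 3B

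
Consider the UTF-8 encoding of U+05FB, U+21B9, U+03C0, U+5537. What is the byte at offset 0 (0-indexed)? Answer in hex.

0xD7

U+05FB → 2-byte form D7 BB at offsets 0–1.
Offset 0 falls in char 1's range; it's byte 1 of D7 BB = 0xD7.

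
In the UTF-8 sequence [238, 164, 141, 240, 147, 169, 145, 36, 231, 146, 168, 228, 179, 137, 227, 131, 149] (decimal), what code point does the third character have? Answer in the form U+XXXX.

Offset 0: leading byte 0xEE = 11101110 → 3-byte char #1 = EE A4 8D.
Offset 3: leading byte 0xF0 = 11110000 → 4-byte char #2 = F0 93 A9 91.
Offset 7: leading byte 0x24 = 00100100 → 1-byte char #3 = 24.
Leading byte 0x24 = 00100100 matches 0xxxxxxx → 1-byte sequence.
Byte 1: 0x24 = 00100100, payload 0100100 (7 bits).
Concatenate: 0100100 = 0x24 (7 bits → U+0024).

U+0024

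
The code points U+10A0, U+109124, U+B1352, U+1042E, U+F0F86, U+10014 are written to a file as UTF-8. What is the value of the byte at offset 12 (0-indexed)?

0x90

U+10A0 → 3-byte form E1 82 A0 at offsets 0–2.
U+109124 → 4-byte form F4 89 84 A4 at offsets 3–6.
U+B1352 → 4-byte form F2 B1 8D 92 at offsets 7–10.
U+1042E → 4-byte form F0 90 90 AE at offsets 11–14.
Offset 12 falls in char 4's range; it's byte 2 of F0 90 90 AE = 0x90.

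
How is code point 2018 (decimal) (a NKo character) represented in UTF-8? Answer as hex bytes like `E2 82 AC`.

DF A2

U+07E2 = 0x7E2 = 2018 decimal. In range U+0080–U+07FF → 2-byte form: 110xxxxx 10xxxxxx.
Binary (11 bits): 11111100010.
Split 5+6: 11111 | 100010.
Byte 1: 11011111 = 0xDF.
Byte 2: 10100010 = 0xA2.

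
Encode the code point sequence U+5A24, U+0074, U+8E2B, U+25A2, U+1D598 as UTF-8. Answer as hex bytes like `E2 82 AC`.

U+5A24: 3-byte form → E5 A8 A4.
U+0074: 1-byte form → 74.
U+8E2B: 3-byte form → E8 B8 AB.
U+25A2: 3-byte form → E2 96 A2.
U+1D598: 4-byte form → F0 9D 96 98.
Concatenated (14 bytes): E5 A8 A4 74 E8 B8 AB E2 96 A2 F0 9D 96 98.

E5 A8 A4 74 E8 B8 AB E2 96 A2 F0 9D 96 98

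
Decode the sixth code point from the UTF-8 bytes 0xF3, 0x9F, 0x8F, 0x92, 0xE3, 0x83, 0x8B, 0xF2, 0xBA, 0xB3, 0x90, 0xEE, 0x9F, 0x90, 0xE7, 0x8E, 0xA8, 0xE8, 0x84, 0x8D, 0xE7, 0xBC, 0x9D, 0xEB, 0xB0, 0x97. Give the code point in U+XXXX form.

U+810D

Offset 0: leading byte 0xF3 = 11110011 → 4-byte char #1 = F3 9F 8F 92.
Offset 4: leading byte 0xE3 = 11100011 → 3-byte char #2 = E3 83 8B.
Offset 7: leading byte 0xF2 = 11110010 → 4-byte char #3 = F2 BA B3 90.
Offset 11: leading byte 0xEE = 11101110 → 3-byte char #4 = EE 9F 90.
Offset 14: leading byte 0xE7 = 11100111 → 3-byte char #5 = E7 8E A8.
Offset 17: leading byte 0xE8 = 11101000 → 3-byte char #6 = E8 84 8D.
Leading byte 0xE8 = 11101000 matches 1110xxxx → 3-byte sequence.
Byte 1: 0xE8 = 11101000, payload 1000 (4 bits).
Byte 2: 0x84 = 10000100 (10xxxxxx ✓), payload 000100.
Byte 3: 0x8D = 10001101 (10xxxxxx ✓), payload 001101.
Concatenate: 1000000100001101 = 0x810D (16 bits → U+810D).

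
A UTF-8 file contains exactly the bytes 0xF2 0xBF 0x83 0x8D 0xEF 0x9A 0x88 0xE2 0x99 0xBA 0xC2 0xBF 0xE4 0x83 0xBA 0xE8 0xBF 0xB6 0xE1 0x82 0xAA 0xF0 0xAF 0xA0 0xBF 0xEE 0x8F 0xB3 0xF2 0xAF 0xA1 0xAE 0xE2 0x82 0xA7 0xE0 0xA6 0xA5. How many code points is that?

12

Byte at offset 0: 0xF2 = 11110010 → 4-byte char (#1). Advance 4.
Byte at offset 4: 0xEF = 11101111 → 3-byte char (#2). Advance 3.
Byte at offset 7: 0xE2 = 11100010 → 3-byte char (#3). Advance 3.
Byte at offset 10: 0xC2 = 11000010 → 2-byte char (#4). Advance 2.
Byte at offset 12: 0xE4 = 11100100 → 3-byte char (#5). Advance 3.
Byte at offset 15: 0xE8 = 11101000 → 3-byte char (#6). Advance 3.
Byte at offset 18: 0xE1 = 11100001 → 3-byte char (#7). Advance 3.
Byte at offset 21: 0xF0 = 11110000 → 4-byte char (#8). Advance 4.
Byte at offset 25: 0xEE = 11101110 → 3-byte char (#9). Advance 3.
Byte at offset 28: 0xF2 = 11110010 → 4-byte char (#10). Advance 4.
Byte at offset 32: 0xE2 = 11100010 → 3-byte char (#11). Advance 3.
Byte at offset 35: 0xE0 = 11100000 → 3-byte char (#12). Advance 3.
Reached end at offset 38 after 12 code points.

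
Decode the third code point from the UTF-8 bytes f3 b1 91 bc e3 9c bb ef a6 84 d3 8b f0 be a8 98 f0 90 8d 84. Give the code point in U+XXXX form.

U+F984

Offset 0: leading byte 0xF3 = 11110011 → 4-byte char #1 = F3 B1 91 BC.
Offset 4: leading byte 0xE3 = 11100011 → 3-byte char #2 = E3 9C BB.
Offset 7: leading byte 0xEF = 11101111 → 3-byte char #3 = EF A6 84.
Leading byte 0xEF = 11101111 matches 1110xxxx → 3-byte sequence.
Byte 1: 0xEF = 11101111, payload 1111 (4 bits).
Byte 2: 0xA6 = 10100110 (10xxxxxx ✓), payload 100110.
Byte 3: 0x84 = 10000100 (10xxxxxx ✓), payload 000100.
Concatenate: 1111100110000100 = 0xF984 (16 bits → U+F984).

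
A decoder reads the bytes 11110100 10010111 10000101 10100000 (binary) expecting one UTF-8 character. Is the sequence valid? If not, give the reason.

invalid (encodes a value above U+10FFFF)

Leading byte 0xF4 = 11110100 → 4-byte form.
Payload = 0x117160, which exceeds U+10FFFF, the maximum Unicode code point. (Leading bytes F5–FF, or F4 followed by ≥ 0x90, are invalid.)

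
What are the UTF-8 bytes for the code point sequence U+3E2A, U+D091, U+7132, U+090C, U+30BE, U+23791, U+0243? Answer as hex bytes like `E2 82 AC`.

U+3E2A: 3-byte form → E3 B8 AA.
U+D091: 3-byte form → ED 82 91.
U+7132: 3-byte form → E7 84 B2.
U+090C: 3-byte form → E0 A4 8C.
U+30BE: 3-byte form → E3 82 BE.
U+23791: 4-byte form → F0 A3 9E 91.
U+0243: 2-byte form → C9 83.
Concatenated (21 bytes): E3 B8 AA ED 82 91 E7 84 B2 E0 A4 8C E3 82 BE F0 A3 9E 91 C9 83.

E3 B8 AA ED 82 91 E7 84 B2 E0 A4 8C E3 82 BE F0 A3 9E 91 C9 83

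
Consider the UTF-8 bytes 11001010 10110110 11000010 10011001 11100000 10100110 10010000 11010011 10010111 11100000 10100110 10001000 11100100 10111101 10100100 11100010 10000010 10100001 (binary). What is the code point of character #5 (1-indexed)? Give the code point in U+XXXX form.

Offset 0: leading byte 0xCA = 11001010 → 2-byte char #1 = CA B6.
Offset 2: leading byte 0xC2 = 11000010 → 2-byte char #2 = C2 99.
Offset 4: leading byte 0xE0 = 11100000 → 3-byte char #3 = E0 A6 90.
Offset 7: leading byte 0xD3 = 11010011 → 2-byte char #4 = D3 97.
Offset 9: leading byte 0xE0 = 11100000 → 3-byte char #5 = E0 A6 88.
Leading byte 0xE0 = 11100000 matches 1110xxxx → 3-byte sequence.
Byte 1: 0xE0 = 11100000, payload 0000 (4 bits).
Byte 2: 0xA6 = 10100110 (10xxxxxx ✓), payload 100110.
Byte 3: 0x88 = 10001000 (10xxxxxx ✓), payload 001000.
Concatenate: 0000100110001000 = 0x988 (16 bits → U+0988).

U+0988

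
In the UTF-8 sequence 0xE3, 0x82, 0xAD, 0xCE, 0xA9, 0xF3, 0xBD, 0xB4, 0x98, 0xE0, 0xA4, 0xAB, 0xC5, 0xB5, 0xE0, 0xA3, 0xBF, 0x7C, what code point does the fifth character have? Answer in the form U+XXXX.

U+0175

Offset 0: leading byte 0xE3 = 11100011 → 3-byte char #1 = E3 82 AD.
Offset 3: leading byte 0xCE = 11001110 → 2-byte char #2 = CE A9.
Offset 5: leading byte 0xF3 = 11110011 → 4-byte char #3 = F3 BD B4 98.
Offset 9: leading byte 0xE0 = 11100000 → 3-byte char #4 = E0 A4 AB.
Offset 12: leading byte 0xC5 = 11000101 → 2-byte char #5 = C5 B5.
Leading byte 0xC5 = 11000101 matches 110xxxxx → 2-byte sequence.
Byte 1: 0xC5 = 11000101, payload 00101 (5 bits).
Byte 2: 0xB5 = 10110101 (10xxxxxx ✓), payload 110101.
Concatenate: 00101110101 = 0x175 (11 bits → U+0175).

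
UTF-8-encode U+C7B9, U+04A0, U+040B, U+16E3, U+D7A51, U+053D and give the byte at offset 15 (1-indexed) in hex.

0xD4

1-indexed offset 15 is 0-indexed offset 14.
U+C7B9 → 3-byte form EC 9E B9 at offsets 0–2.
U+04A0 → 2-byte form D2 A0 at offsets 3–4.
U+040B → 2-byte form D0 8B at offsets 5–6.
U+16E3 → 3-byte form E1 9B A3 at offsets 7–9.
U+D7A51 → 4-byte form F3 97 A9 91 at offsets 10–13.
U+053D → 2-byte form D4 BD at offsets 14–15.
Offset 14 falls in char 6's range; it's byte 1 of D4 BD = 0xD4.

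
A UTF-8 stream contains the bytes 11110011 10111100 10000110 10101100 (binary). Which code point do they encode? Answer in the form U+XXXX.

U+FC1AC

Leading byte 0xF3 = 11110011 matches 11110xxx → 4-byte sequence.
Byte 1: 0xF3 = 11110011, payload 011 (3 bits).
Byte 2: 0xBC = 10111100 (10xxxxxx ✓), payload 111100.
Byte 3: 0x86 = 10000110 (10xxxxxx ✓), payload 000110.
Byte 4: 0xAC = 10101100 (10xxxxxx ✓), payload 101100.
Concatenate: 011111100000110101100 = 0xFC1AC (21 bits → U+FC1AC).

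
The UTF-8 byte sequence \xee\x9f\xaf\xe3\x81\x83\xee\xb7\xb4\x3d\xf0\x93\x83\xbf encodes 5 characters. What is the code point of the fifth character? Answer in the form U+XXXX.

U+130FF

Offset 0: leading byte 0xEE = 11101110 → 3-byte char #1 = EE 9F AF.
Offset 3: leading byte 0xE3 = 11100011 → 3-byte char #2 = E3 81 83.
Offset 6: leading byte 0xEE = 11101110 → 3-byte char #3 = EE B7 B4.
Offset 9: leading byte 0x3D = 00111101 → 1-byte char #4 = 3D.
Offset 10: leading byte 0xF0 = 11110000 → 4-byte char #5 = F0 93 83 BF.
Leading byte 0xF0 = 11110000 matches 11110xxx → 4-byte sequence.
Byte 1: 0xF0 = 11110000, payload 000 (3 bits).
Byte 2: 0x93 = 10010011 (10xxxxxx ✓), payload 010011.
Byte 3: 0x83 = 10000011 (10xxxxxx ✓), payload 000011.
Byte 4: 0xBF = 10111111 (10xxxxxx ✓), payload 111111.
Concatenate: 000010011000011111111 = 0x130FF (21 bits → U+130FF).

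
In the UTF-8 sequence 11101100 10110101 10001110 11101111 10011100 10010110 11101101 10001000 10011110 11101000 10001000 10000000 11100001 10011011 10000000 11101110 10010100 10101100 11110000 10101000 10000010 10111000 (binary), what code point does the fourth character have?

Offset 0: leading byte 0xEC = 11101100 → 3-byte char #1 = EC B5 8E.
Offset 3: leading byte 0xEF = 11101111 → 3-byte char #2 = EF 9C 96.
Offset 6: leading byte 0xED = 11101101 → 3-byte char #3 = ED 88 9E.
Offset 9: leading byte 0xE8 = 11101000 → 3-byte char #4 = E8 88 80.
Leading byte 0xE8 = 11101000 matches 1110xxxx → 3-byte sequence.
Byte 1: 0xE8 = 11101000, payload 1000 (4 bits).
Byte 2: 0x88 = 10001000 (10xxxxxx ✓), payload 001000.
Byte 3: 0x80 = 10000000 (10xxxxxx ✓), payload 000000.
Concatenate: 1000001000000000 = 0x8200 (16 bits → U+8200).

U+8200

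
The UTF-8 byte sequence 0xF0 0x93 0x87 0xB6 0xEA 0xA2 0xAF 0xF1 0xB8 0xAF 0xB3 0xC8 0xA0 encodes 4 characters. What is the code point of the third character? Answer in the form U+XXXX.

Offset 0: leading byte 0xF0 = 11110000 → 4-byte char #1 = F0 93 87 B6.
Offset 4: leading byte 0xEA = 11101010 → 3-byte char #2 = EA A2 AF.
Offset 7: leading byte 0xF1 = 11110001 → 4-byte char #3 = F1 B8 AF B3.
Leading byte 0xF1 = 11110001 matches 11110xxx → 4-byte sequence.
Byte 1: 0xF1 = 11110001, payload 001 (3 bits).
Byte 2: 0xB8 = 10111000 (10xxxxxx ✓), payload 111000.
Byte 3: 0xAF = 10101111 (10xxxxxx ✓), payload 101111.
Byte 4: 0xB3 = 10110011 (10xxxxxx ✓), payload 110011.
Concatenate: 001111000101111110011 = 0x78BF3 (21 bits → U+78BF3).

U+78BF3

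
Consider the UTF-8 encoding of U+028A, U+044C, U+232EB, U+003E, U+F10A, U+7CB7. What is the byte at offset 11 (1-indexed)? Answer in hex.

1-indexed offset 11 is 0-indexed offset 10.
U+028A → 2-byte form CA 8A at offsets 0–1.
U+044C → 2-byte form D1 8C at offsets 2–3.
U+232EB → 4-byte form F0 A3 8B AB at offsets 4–7.
U+003E → 1-byte form 3E at offsets 8–8.
U+F10A → 3-byte form EF 84 8A at offsets 9–11.
Offset 10 falls in char 5's range; it's byte 2 of EF 84 8A = 0x84.

0x84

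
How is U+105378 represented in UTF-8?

F4 85 8D B8

U+105378 = 0x105378 = 1069944 decimal. In range U+10000–U+10FFFF → 4-byte form: 11110xxx 10xxxxxx 10xxxxxx 10xxxxxx.
Binary (21 bits): 100000101001101111000.
Split 3+6+6+6: 100 | 000101 | 001101 | 111000.
Byte 1: 11110100 = 0xF4.
Byte 2: 10000101 = 0x85.
Byte 3: 10001101 = 0x8D.
Byte 4: 10111000 = 0xB8.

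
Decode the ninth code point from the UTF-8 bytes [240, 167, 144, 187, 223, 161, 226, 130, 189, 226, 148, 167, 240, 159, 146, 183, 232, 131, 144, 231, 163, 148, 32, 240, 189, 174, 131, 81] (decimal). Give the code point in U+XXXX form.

Offset 0: leading byte 0xF0 = 11110000 → 4-byte char #1 = F0 A7 90 BB.
Offset 4: leading byte 0xDF = 11011111 → 2-byte char #2 = DF A1.
Offset 6: leading byte 0xE2 = 11100010 → 3-byte char #3 = E2 82 BD.
Offset 9: leading byte 0xE2 = 11100010 → 3-byte char #4 = E2 94 A7.
Offset 12: leading byte 0xF0 = 11110000 → 4-byte char #5 = F0 9F 92 B7.
Offset 16: leading byte 0xE8 = 11101000 → 3-byte char #6 = E8 83 90.
Offset 19: leading byte 0xE7 = 11100111 → 3-byte char #7 = E7 A3 94.
Offset 22: leading byte 0x20 = 00100000 → 1-byte char #8 = 20.
Offset 23: leading byte 0xF0 = 11110000 → 4-byte char #9 = F0 BD AE 83.
Leading byte 0xF0 = 11110000 matches 11110xxx → 4-byte sequence.
Byte 1: 0xF0 = 11110000, payload 000 (3 bits).
Byte 2: 0xBD = 10111101 (10xxxxxx ✓), payload 111101.
Byte 3: 0xAE = 10101110 (10xxxxxx ✓), payload 101110.
Byte 4: 0x83 = 10000011 (10xxxxxx ✓), payload 000011.
Concatenate: 000111101101110000011 = 0x3DB83 (21 bits → U+3DB83).

U+3DB83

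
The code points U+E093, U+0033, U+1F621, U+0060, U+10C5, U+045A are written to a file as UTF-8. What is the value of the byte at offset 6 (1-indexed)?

1-indexed offset 6 is 0-indexed offset 5.
U+E093 → 3-byte form EE 82 93 at offsets 0–2.
U+0033 → 1-byte form 33 at offsets 3–3.
U+1F621 → 4-byte form F0 9F 98 A1 at offsets 4–7.
Offset 5 falls in char 3's range; it's byte 2 of F0 9F 98 A1 = 0x9F.

0x9F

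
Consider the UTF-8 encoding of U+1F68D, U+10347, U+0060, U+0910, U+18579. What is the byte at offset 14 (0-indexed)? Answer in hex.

U+1F68D → 4-byte form F0 9F 9A 8D at offsets 0–3.
U+10347 → 4-byte form F0 90 8D 87 at offsets 4–7.
U+0060 → 1-byte form 60 at offsets 8–8.
U+0910 → 3-byte form E0 A4 90 at offsets 9–11.
U+18579 → 4-byte form F0 98 95 B9 at offsets 12–15.
Offset 14 falls in char 5's range; it's byte 3 of F0 98 95 B9 = 0x95.

0x95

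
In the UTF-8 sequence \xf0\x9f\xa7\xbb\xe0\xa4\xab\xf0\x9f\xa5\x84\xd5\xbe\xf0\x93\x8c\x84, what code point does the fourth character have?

U+057E

Offset 0: leading byte 0xF0 = 11110000 → 4-byte char #1 = F0 9F A7 BB.
Offset 4: leading byte 0xE0 = 11100000 → 3-byte char #2 = E0 A4 AB.
Offset 7: leading byte 0xF0 = 11110000 → 4-byte char #3 = F0 9F A5 84.
Offset 11: leading byte 0xD5 = 11010101 → 2-byte char #4 = D5 BE.
Leading byte 0xD5 = 11010101 matches 110xxxxx → 2-byte sequence.
Byte 1: 0xD5 = 11010101, payload 10101 (5 bits).
Byte 2: 0xBE = 10111110 (10xxxxxx ✓), payload 111110.
Concatenate: 10101111110 = 0x57E (11 bits → U+057E).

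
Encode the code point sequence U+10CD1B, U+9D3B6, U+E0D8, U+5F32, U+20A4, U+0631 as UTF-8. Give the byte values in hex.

F4 8C B4 9B F2 9D 8E B6 EE 83 98 E5 BC B2 E2 82 A4 D8 B1

U+10CD1B: 4-byte form → F4 8C B4 9B.
U+9D3B6: 4-byte form → F2 9D 8E B6.
U+E0D8: 3-byte form → EE 83 98.
U+5F32: 3-byte form → E5 BC B2.
U+20A4: 3-byte form → E2 82 A4.
U+0631: 2-byte form → D8 B1.
Concatenated (19 bytes): F4 8C B4 9B F2 9D 8E B6 EE 83 98 E5 BC B2 E2 82 A4 D8 B1.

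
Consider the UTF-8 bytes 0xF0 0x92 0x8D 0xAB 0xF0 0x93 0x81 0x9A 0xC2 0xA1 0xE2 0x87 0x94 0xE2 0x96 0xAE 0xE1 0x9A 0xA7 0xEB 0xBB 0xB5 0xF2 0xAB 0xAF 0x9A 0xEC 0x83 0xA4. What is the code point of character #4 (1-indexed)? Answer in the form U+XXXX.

U+21D4

Offset 0: leading byte 0xF0 = 11110000 → 4-byte char #1 = F0 92 8D AB.
Offset 4: leading byte 0xF0 = 11110000 → 4-byte char #2 = F0 93 81 9A.
Offset 8: leading byte 0xC2 = 11000010 → 2-byte char #3 = C2 A1.
Offset 10: leading byte 0xE2 = 11100010 → 3-byte char #4 = E2 87 94.
Leading byte 0xE2 = 11100010 matches 1110xxxx → 3-byte sequence.
Byte 1: 0xE2 = 11100010, payload 0010 (4 bits).
Byte 2: 0x87 = 10000111 (10xxxxxx ✓), payload 000111.
Byte 3: 0x94 = 10010100 (10xxxxxx ✓), payload 010100.
Concatenate: 0010000111010100 = 0x21D4 (16 bits → U+21D4).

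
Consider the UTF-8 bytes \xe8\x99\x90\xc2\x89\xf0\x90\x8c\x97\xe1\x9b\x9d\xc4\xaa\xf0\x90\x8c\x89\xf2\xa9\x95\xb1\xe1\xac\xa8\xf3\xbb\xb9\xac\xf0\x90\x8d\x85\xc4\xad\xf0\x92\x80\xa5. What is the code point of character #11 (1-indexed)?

U+012D

Offset 0: leading byte 0xE8 = 11101000 → 3-byte char #1 = E8 99 90.
Offset 3: leading byte 0xC2 = 11000010 → 2-byte char #2 = C2 89.
Offset 5: leading byte 0xF0 = 11110000 → 4-byte char #3 = F0 90 8C 97.
Offset 9: leading byte 0xE1 = 11100001 → 3-byte char #4 = E1 9B 9D.
Offset 12: leading byte 0xC4 = 11000100 → 2-byte char #5 = C4 AA.
Offset 14: leading byte 0xF0 = 11110000 → 4-byte char #6 = F0 90 8C 89.
Offset 18: leading byte 0xF2 = 11110010 → 4-byte char #7 = F2 A9 95 B1.
Offset 22: leading byte 0xE1 = 11100001 → 3-byte char #8 = E1 AC A8.
Offset 25: leading byte 0xF3 = 11110011 → 4-byte char #9 = F3 BB B9 AC.
Offset 29: leading byte 0xF0 = 11110000 → 4-byte char #10 = F0 90 8D 85.
Offset 33: leading byte 0xC4 = 11000100 → 2-byte char #11 = C4 AD.
Leading byte 0xC4 = 11000100 matches 110xxxxx → 2-byte sequence.
Byte 1: 0xC4 = 11000100, payload 00100 (5 bits).
Byte 2: 0xAD = 10101101 (10xxxxxx ✓), payload 101101.
Concatenate: 00100101101 = 0x12D (11 bits → U+012D).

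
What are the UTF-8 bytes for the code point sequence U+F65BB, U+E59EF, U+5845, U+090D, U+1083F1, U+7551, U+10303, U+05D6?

U+F65BB: 4-byte form → F3 B6 96 BB.
U+E59EF: 4-byte form → F3 A5 A7 AF.
U+5845: 3-byte form → E5 A1 85.
U+090D: 3-byte form → E0 A4 8D.
U+1083F1: 4-byte form → F4 88 8F B1.
U+7551: 3-byte form → E7 95 91.
U+10303: 4-byte form → F0 90 8C 83.
U+05D6: 2-byte form → D7 96.
Concatenated (27 bytes): F3 B6 96 BB F3 A5 A7 AF E5 A1 85 E0 A4 8D F4 88 8F B1 E7 95 91 F0 90 8C 83 D7 96.

F3 B6 96 BB F3 A5 A7 AF E5 A1 85 E0 A4 8D F4 88 8F B1 E7 95 91 F0 90 8C 83 D7 96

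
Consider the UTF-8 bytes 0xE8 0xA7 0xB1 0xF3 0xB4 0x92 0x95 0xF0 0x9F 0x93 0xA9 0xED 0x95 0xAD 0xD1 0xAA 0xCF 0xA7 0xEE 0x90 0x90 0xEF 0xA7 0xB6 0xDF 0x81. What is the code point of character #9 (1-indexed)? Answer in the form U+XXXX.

U+07C1

Offset 0: leading byte 0xE8 = 11101000 → 3-byte char #1 = E8 A7 B1.
Offset 3: leading byte 0xF3 = 11110011 → 4-byte char #2 = F3 B4 92 95.
Offset 7: leading byte 0xF0 = 11110000 → 4-byte char #3 = F0 9F 93 A9.
Offset 11: leading byte 0xED = 11101101 → 3-byte char #4 = ED 95 AD.
Offset 14: leading byte 0xD1 = 11010001 → 2-byte char #5 = D1 AA.
Offset 16: leading byte 0xCF = 11001111 → 2-byte char #6 = CF A7.
Offset 18: leading byte 0xEE = 11101110 → 3-byte char #7 = EE 90 90.
Offset 21: leading byte 0xEF = 11101111 → 3-byte char #8 = EF A7 B6.
Offset 24: leading byte 0xDF = 11011111 → 2-byte char #9 = DF 81.
Leading byte 0xDF = 11011111 matches 110xxxxx → 2-byte sequence.
Byte 1: 0xDF = 11011111, payload 11111 (5 bits).
Byte 2: 0x81 = 10000001 (10xxxxxx ✓), payload 000001.
Concatenate: 11111000001 = 0x7C1 (11 bits → U+07C1).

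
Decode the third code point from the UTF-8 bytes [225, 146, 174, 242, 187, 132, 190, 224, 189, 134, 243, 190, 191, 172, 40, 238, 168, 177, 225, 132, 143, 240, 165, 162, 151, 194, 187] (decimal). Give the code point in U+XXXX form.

Offset 0: leading byte 0xE1 = 11100001 → 3-byte char #1 = E1 92 AE.
Offset 3: leading byte 0xF2 = 11110010 → 4-byte char #2 = F2 BB 84 BE.
Offset 7: leading byte 0xE0 = 11100000 → 3-byte char #3 = E0 BD 86.
Leading byte 0xE0 = 11100000 matches 1110xxxx → 3-byte sequence.
Byte 1: 0xE0 = 11100000, payload 0000 (4 bits).
Byte 2: 0xBD = 10111101 (10xxxxxx ✓), payload 111101.
Byte 3: 0x86 = 10000110 (10xxxxxx ✓), payload 000110.
Concatenate: 0000111101000110 = 0xF46 (16 bits → U+0F46).

U+0F46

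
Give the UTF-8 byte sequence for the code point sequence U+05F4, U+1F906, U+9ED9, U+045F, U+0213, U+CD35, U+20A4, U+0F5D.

U+05F4: 2-byte form → D7 B4.
U+1F906: 4-byte form → F0 9F A4 86.
U+9ED9: 3-byte form → E9 BB 99.
U+045F: 2-byte form → D1 9F.
U+0213: 2-byte form → C8 93.
U+CD35: 3-byte form → EC B4 B5.
U+20A4: 3-byte form → E2 82 A4.
U+0F5D: 3-byte form → E0 BD 9D.
Concatenated (22 bytes): D7 B4 F0 9F A4 86 E9 BB 99 D1 9F C8 93 EC B4 B5 E2 82 A4 E0 BD 9D.

D7 B4 F0 9F A4 86 E9 BB 99 D1 9F C8 93 EC B4 B5 E2 82 A4 E0 BD 9D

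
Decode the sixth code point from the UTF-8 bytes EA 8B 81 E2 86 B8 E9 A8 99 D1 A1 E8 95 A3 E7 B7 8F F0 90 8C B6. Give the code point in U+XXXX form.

U+7DCF

Offset 0: leading byte 0xEA = 11101010 → 3-byte char #1 = EA 8B 81.
Offset 3: leading byte 0xE2 = 11100010 → 3-byte char #2 = E2 86 B8.
Offset 6: leading byte 0xE9 = 11101001 → 3-byte char #3 = E9 A8 99.
Offset 9: leading byte 0xD1 = 11010001 → 2-byte char #4 = D1 A1.
Offset 11: leading byte 0xE8 = 11101000 → 3-byte char #5 = E8 95 A3.
Offset 14: leading byte 0xE7 = 11100111 → 3-byte char #6 = E7 B7 8F.
Leading byte 0xE7 = 11100111 matches 1110xxxx → 3-byte sequence.
Byte 1: 0xE7 = 11100111, payload 0111 (4 bits).
Byte 2: 0xB7 = 10110111 (10xxxxxx ✓), payload 110111.
Byte 3: 0x8F = 10001111 (10xxxxxx ✓), payload 001111.
Concatenate: 0111110111001111 = 0x7DCF (16 bits → U+7DCF).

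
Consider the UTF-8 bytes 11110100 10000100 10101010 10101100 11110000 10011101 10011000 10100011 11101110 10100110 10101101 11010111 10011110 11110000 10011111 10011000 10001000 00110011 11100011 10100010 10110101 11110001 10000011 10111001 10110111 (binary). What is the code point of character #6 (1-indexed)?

U+0033

Offset 0: leading byte 0xF4 = 11110100 → 4-byte char #1 = F4 84 AA AC.
Offset 4: leading byte 0xF0 = 11110000 → 4-byte char #2 = F0 9D 98 A3.
Offset 8: leading byte 0xEE = 11101110 → 3-byte char #3 = EE A6 AD.
Offset 11: leading byte 0xD7 = 11010111 → 2-byte char #4 = D7 9E.
Offset 13: leading byte 0xF0 = 11110000 → 4-byte char #5 = F0 9F 98 88.
Offset 17: leading byte 0x33 = 00110011 → 1-byte char #6 = 33.
Leading byte 0x33 = 00110011 matches 0xxxxxxx → 1-byte sequence.
Byte 1: 0x33 = 00110011, payload 0110011 (7 bits).
Concatenate: 0110011 = 0x33 (7 bits → U+0033).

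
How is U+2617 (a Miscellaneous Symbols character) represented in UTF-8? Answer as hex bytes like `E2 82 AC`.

U+2617 = 0x2617 = 9751 decimal. In range U+0800–U+FFFF → 3-byte form: 1110xxxx 10xxxxxx 10xxxxxx.
Binary (16 bits): 0010011000010111.
Split 4+6+6: 0010 | 011000 | 010111.
Byte 1: 11100010 = 0xE2.
Byte 2: 10011000 = 0x98.
Byte 3: 10010111 = 0x97.

E2 98 97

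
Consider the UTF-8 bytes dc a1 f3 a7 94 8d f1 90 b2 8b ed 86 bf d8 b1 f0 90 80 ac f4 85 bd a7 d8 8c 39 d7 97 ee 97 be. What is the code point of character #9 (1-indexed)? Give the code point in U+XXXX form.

Offset 0: leading byte 0xDC = 11011100 → 2-byte char #1 = DC A1.
Offset 2: leading byte 0xF3 = 11110011 → 4-byte char #2 = F3 A7 94 8D.
Offset 6: leading byte 0xF1 = 11110001 → 4-byte char #3 = F1 90 B2 8B.
Offset 10: leading byte 0xED = 11101101 → 3-byte char #4 = ED 86 BF.
Offset 13: leading byte 0xD8 = 11011000 → 2-byte char #5 = D8 B1.
Offset 15: leading byte 0xF0 = 11110000 → 4-byte char #6 = F0 90 80 AC.
Offset 19: leading byte 0xF4 = 11110100 → 4-byte char #7 = F4 85 BD A7.
Offset 23: leading byte 0xD8 = 11011000 → 2-byte char #8 = D8 8C.
Offset 25: leading byte 0x39 = 00111001 → 1-byte char #9 = 39.
Leading byte 0x39 = 00111001 matches 0xxxxxxx → 1-byte sequence.
Byte 1: 0x39 = 00111001, payload 0111001 (7 bits).
Concatenate: 0111001 = 0x39 (7 bits → U+0039).

U+0039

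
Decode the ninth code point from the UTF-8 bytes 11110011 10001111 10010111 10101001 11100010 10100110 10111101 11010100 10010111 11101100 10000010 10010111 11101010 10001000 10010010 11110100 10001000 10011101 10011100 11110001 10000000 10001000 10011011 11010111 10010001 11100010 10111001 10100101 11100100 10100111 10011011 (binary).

Offset 0: leading byte 0xF3 = 11110011 → 4-byte char #1 = F3 8F 97 A9.
Offset 4: leading byte 0xE2 = 11100010 → 3-byte char #2 = E2 A6 BD.
Offset 7: leading byte 0xD4 = 11010100 → 2-byte char #3 = D4 97.
Offset 9: leading byte 0xEC = 11101100 → 3-byte char #4 = EC 82 97.
Offset 12: leading byte 0xEA = 11101010 → 3-byte char #5 = EA 88 92.
Offset 15: leading byte 0xF4 = 11110100 → 4-byte char #6 = F4 88 9D 9C.
Offset 19: leading byte 0xF1 = 11110001 → 4-byte char #7 = F1 80 88 9B.
Offset 23: leading byte 0xD7 = 11010111 → 2-byte char #8 = D7 91.
Offset 25: leading byte 0xE2 = 11100010 → 3-byte char #9 = E2 B9 A5.
Leading byte 0xE2 = 11100010 matches 1110xxxx → 3-byte sequence.
Byte 1: 0xE2 = 11100010, payload 0010 (4 bits).
Byte 2: 0xB9 = 10111001 (10xxxxxx ✓), payload 111001.
Byte 3: 0xA5 = 10100101 (10xxxxxx ✓), payload 100101.
Concatenate: 0010111001100101 = 0x2E65 (16 bits → U+2E65).

U+2E65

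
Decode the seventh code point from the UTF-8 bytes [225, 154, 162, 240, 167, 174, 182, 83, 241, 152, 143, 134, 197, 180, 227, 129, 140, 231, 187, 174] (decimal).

U+7EEE

Offset 0: leading byte 0xE1 = 11100001 → 3-byte char #1 = E1 9A A2.
Offset 3: leading byte 0xF0 = 11110000 → 4-byte char #2 = F0 A7 AE B6.
Offset 7: leading byte 0x53 = 01010011 → 1-byte char #3 = 53.
Offset 8: leading byte 0xF1 = 11110001 → 4-byte char #4 = F1 98 8F 86.
Offset 12: leading byte 0xC5 = 11000101 → 2-byte char #5 = C5 B4.
Offset 14: leading byte 0xE3 = 11100011 → 3-byte char #6 = E3 81 8C.
Offset 17: leading byte 0xE7 = 11100111 → 3-byte char #7 = E7 BB AE.
Leading byte 0xE7 = 11100111 matches 1110xxxx → 3-byte sequence.
Byte 1: 0xE7 = 11100111, payload 0111 (4 bits).
Byte 2: 0xBB = 10111011 (10xxxxxx ✓), payload 111011.
Byte 3: 0xAE = 10101110 (10xxxxxx ✓), payload 101110.
Concatenate: 0111111011101110 = 0x7EEE (16 bits → U+7EEE).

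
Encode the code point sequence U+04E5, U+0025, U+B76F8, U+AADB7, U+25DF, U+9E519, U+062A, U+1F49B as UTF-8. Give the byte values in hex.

U+04E5: 2-byte form → D3 A5.
U+0025: 1-byte form → 25.
U+B76F8: 4-byte form → F2 B7 9B B8.
U+AADB7: 4-byte form → F2 AA B6 B7.
U+25DF: 3-byte form → E2 97 9F.
U+9E519: 4-byte form → F2 9E 94 99.
U+062A: 2-byte form → D8 AA.
U+1F49B: 4-byte form → F0 9F 92 9B.
Concatenated (24 bytes): D3 A5 25 F2 B7 9B B8 F2 AA B6 B7 E2 97 9F F2 9E 94 99 D8 AA F0 9F 92 9B.

D3 A5 25 F2 B7 9B B8 F2 AA B6 B7 E2 97 9F F2 9E 94 99 D8 AA F0 9F 92 9B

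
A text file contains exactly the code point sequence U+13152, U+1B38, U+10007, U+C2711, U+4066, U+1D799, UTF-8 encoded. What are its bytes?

U+13152: 4-byte form → F0 93 85 92.
U+1B38: 3-byte form → E1 AC B8.
U+10007: 4-byte form → F0 90 80 87.
U+C2711: 4-byte form → F3 82 9C 91.
U+4066: 3-byte form → E4 81 A6.
U+1D799: 4-byte form → F0 9D 9E 99.
Concatenated (22 bytes): F0 93 85 92 E1 AC B8 F0 90 80 87 F3 82 9C 91 E4 81 A6 F0 9D 9E 99.

F0 93 85 92 E1 AC B8 F0 90 80 87 F3 82 9C 91 E4 81 A6 F0 9D 9E 99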